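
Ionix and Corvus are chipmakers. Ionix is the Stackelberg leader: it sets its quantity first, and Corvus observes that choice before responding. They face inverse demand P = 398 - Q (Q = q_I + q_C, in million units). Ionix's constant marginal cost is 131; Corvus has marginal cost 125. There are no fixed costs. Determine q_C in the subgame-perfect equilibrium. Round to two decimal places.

The follower Corvus best-responds to any q_I: π_C = (398 - Q)q_C - 125q_C.
Follower FOC: 273 - q_I - 2q_C = 0, so q_C(q_I) = (273 - q_I)/2.
The leader anticipates this reaction. Substituting into P = 398 - Q gives P = 523/2 - (1/2)q_I, so π_I = (523/2 - (1/2)q_I)q_I - 131q_I.
Leader FOC: 261/2 - q_I = 0, so q_I = 261/2.
Then q_C = (273 - 261/2)/2 = 285/4.

71.25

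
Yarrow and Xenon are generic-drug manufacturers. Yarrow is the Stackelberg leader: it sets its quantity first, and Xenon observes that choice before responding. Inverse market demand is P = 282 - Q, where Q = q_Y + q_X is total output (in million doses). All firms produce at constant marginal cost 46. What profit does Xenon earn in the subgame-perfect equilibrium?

Solve by backward induction. Given q_Y, the follower Xenon maximises π_X = (282 - q_Y - q_X)q_X - 46q_X.
∂π_X/∂q_X = 236 - q_Y - 2q_X = 0 gives the reaction function q_X = (236 - q_Y)/2.
The leader anticipates this reaction. Substituting into P = 282 - Q gives P = 164 - (1/2)q_Y, so π_Y = (164 - (1/2)q_Y)q_Y - 46q_Y.
Maximising: ∂π_Y/∂q_Y = 118 - q_Y = 0, giving q_Y = 118.
Then q_X = (236 - 118)/2 = 59.
Price P = 282 - 177 = 105.
Xenon's profit: (105 - 46)·59 = 3481.

3481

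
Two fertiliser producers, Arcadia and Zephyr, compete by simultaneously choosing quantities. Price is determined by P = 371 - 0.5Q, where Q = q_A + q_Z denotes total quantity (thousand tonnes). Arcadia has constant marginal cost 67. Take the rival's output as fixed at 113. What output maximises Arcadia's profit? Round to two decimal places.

247.50

With the rival's output fixed at 113, Arcadia's profit is π_A = (371 - (1/2)·113 - (1/2)q_A)q_A - (67q_A) = (629/2 - (1/2)q_A)q_A - (67q_A).
∂π_A/∂q_A = 495/2 - q_A = 0, so q_A = 495/2.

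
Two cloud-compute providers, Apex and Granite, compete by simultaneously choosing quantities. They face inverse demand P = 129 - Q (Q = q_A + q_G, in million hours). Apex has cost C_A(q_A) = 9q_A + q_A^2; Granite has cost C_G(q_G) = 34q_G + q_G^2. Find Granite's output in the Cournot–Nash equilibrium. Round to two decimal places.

Apex's profit: π_A = (129 - Q)q_A - (9q_A + q_A²). Setting ∂π_A/∂q_A = 0: 120 - 4q_A - (q_G) = 0.
Granite's first-order condition: 95 - 4q_G - (q_A) = 0.
Best responses: q_A = (120 - q_G)/4, q_G = (95 - q_A)/4.
Substituting one into the other gives q_A = 77/3 and q_G = 52/3.

17.33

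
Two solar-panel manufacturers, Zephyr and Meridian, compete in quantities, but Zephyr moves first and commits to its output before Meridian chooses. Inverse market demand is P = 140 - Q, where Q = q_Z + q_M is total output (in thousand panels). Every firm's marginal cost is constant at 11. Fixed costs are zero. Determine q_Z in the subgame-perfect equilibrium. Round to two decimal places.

The follower Meridian best-responds to any q_Z: π_M = (140 - Q)q_M - 11q_M.
Follower FOC: 129 - q_Z - 2q_M = 0, so q_M(q_Z) = (129 - q_Z)/2.
The leader anticipates this reaction. Substituting into P = 140 - Q gives P = 151/2 - (1/2)q_Z, so π_Z = (151/2 - (1/2)q_Z)q_Z - 11q_Z.
Leader FOC: 129/2 - q_Z = 0, so q_Z = 129/2.
Then q_M = (129 - 129/2)/2 = 129/4.

64.50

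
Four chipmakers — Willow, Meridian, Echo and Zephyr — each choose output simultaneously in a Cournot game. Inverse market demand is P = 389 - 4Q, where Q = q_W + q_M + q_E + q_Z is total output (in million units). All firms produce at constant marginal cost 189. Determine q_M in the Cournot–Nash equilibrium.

10

A representative firm's profit is π_i = q_i(389 - 4Q) - 189q_i.
First-order condition (treating rivals' output as given): 200 - 8q_i - 4·Σ_{j≠i} q_j = 0.
With identical firms every q_j equals q_i, so Σ_{j≠i} q_j = 3q_i and 200 = 20q_i, giving q_i = 10.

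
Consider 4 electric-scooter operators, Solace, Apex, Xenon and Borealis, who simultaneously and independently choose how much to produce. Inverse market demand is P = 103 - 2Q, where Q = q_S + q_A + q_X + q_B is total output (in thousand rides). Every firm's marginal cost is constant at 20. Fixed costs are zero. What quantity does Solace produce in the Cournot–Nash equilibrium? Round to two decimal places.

8.30

Each firm earns π_i = (103 - 2Q)q_i - 20q_i.
First-order condition (treating rivals' output as given): 83 - 4q_i - 2·Σ_{j≠i} q_j = 0.
With identical firms every q_j equals q_i, so Σ_{j≠i} q_j = 3q_i and 83 = 10q_i, giving q_i = 83/10.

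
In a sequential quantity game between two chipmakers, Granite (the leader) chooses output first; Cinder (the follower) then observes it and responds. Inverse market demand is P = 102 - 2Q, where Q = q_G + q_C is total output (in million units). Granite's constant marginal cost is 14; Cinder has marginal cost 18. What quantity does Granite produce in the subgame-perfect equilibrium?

23

The follower Cinder best-responds to any q_G: π_C = (102 - 2Q)q_C - 18q_C.
Setting the follower's marginal profit to zero, 84 - 2q_G - 4q_C = 0, i.e. q_C = (84 - 2q_G)/4.
The leader anticipates this reaction. Substituting into P = 102 - 2Q gives P = 60 - q_G, so π_G = (60 - q_G)q_G - 14q_G.
Maximising: ∂π_G/∂q_G = 46 - 2q_G = 0, giving q_G = 23.
Then q_C = (84 - 2·23)/4 = 19/2.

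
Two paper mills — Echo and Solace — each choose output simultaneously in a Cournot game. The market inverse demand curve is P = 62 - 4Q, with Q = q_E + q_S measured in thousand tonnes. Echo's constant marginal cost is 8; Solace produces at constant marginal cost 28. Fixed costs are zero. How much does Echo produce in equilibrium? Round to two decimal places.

6.17

Echo's profit: π_E = (62 - 4Q)q_E - (8q_E). Setting ∂π_E/∂q_E = 0: 54 - 8q_E - 4(q_S) = 0.
Solace's first-order condition: 34 - 8q_S - 4(q_E) = 0.
So q_E = (54 - 4q_S)/8 and q_S = (34 - 4q_E)/8.
Substituting one into the other gives q_E = 37/6 and q_S = 7/6.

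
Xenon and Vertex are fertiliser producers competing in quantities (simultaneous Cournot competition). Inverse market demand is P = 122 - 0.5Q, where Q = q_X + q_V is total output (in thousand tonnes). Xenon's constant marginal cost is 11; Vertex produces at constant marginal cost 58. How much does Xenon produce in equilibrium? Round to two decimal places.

105.33

Xenon's profit: π_X = (122 - 0.5Q)q_X - (11q_X). Setting ∂π_X/∂q_X = 0: 111 - q_X - (1/2)(q_V) = 0.
Vertex's first-order condition: 64 - q_V - (1/2)(q_X) = 0.
Rearranging gives the reaction functions q_X = (111 - (1/2)q_V) and q_V = (64 - (1/2)q_X).
Solving the pair: q_X = 316/3, q_V = 34/3.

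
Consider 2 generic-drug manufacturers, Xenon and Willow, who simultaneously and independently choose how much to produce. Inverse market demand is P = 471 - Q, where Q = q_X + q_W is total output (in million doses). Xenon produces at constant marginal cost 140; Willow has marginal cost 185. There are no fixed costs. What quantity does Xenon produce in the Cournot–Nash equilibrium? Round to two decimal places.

Xenon's profit: π_X = (471 - Q)q_X - (140q_X). Setting ∂π_X/∂q_X = 0: 331 - 2q_X - (q_W) = 0.
Willow's first-order condition: 286 - 2q_W - (q_X) = 0.
Rearranging gives the reaction functions q_X = (331 - q_W)/2 and q_W = (286 - q_X)/2.
Solving the pair: q_X = 376/3, q_W = 241/3.

125.33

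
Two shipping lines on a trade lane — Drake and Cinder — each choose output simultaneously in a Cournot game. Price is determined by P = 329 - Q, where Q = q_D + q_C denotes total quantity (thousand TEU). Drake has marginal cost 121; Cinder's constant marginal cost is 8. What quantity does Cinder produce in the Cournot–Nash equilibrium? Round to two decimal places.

Drake's profit: π_D = (329 - Q)q_D - (121q_D). Setting ∂π_D/∂q_D = 0: 208 - 2q_D - (q_C) = 0.
Cinder's first-order condition: 321 - 2q_C - (q_D) = 0.
Rearranging gives the reaction functions q_D = (208 - q_C)/2 and q_C = (321 - q_D)/2.
Solving the pair: q_D = 95/3, q_C = 434/3.

144.67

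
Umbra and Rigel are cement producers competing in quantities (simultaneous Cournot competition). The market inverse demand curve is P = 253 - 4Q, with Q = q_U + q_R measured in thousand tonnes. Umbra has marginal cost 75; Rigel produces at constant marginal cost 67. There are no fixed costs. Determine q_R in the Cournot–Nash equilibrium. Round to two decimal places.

16.17

Umbra's profit: π_U = (253 - 4Q)q_U - (75q_U). Setting ∂π_U/∂q_U = 0: 178 - 8q_U - 4(q_R) = 0.
Rigel's first-order condition: 186 - 8q_R - 4(q_U) = 0.
Best responses: q_U = (178 - 4q_R)/8, q_R = (186 - 4q_U)/8.
Substituting one into the other gives q_U = 85/6 and q_R = 97/6.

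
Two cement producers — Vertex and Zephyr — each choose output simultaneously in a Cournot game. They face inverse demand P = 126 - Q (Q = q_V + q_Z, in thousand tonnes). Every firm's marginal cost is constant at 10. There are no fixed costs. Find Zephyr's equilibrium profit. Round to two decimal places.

1495.11

Each firm earns π_i = (126 - Q)q_i - 10q_i.
First-order condition (treating rivals' output as given): 116 - 2q_i - q_j = 0.
With identical firms every q_j equals q_i, so q_j = q_i and 116 = 3q_i, giving q_i = 116/3.
Price P = 126 - 232/3 = 146/3.
Zephyr's profit: (146/3 - 10)·(116/3) = 1495.1111.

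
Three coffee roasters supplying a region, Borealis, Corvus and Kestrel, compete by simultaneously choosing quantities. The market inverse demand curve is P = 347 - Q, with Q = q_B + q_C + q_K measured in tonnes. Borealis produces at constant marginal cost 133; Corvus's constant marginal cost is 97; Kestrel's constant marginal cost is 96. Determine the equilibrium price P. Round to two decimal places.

Borealis's profit: π_B = (347 - Q)q_B - (133q_B). Setting ∂π_B/∂q_B = 0: 214 - 2q_B - (q_C + q_K) = 0.
Corvus's first-order condition: 250 - 2q_C - (q_B + q_K) = 0.
Kestrel's profit: π_K = (347 - Q)q_K - (96q_K). Setting ∂π_K/∂q_K = 0: 251 - 2q_K - (q_B + q_C) = 0.
Summing all 3 equations gives 715 − 4Q = 0, hence Q = 715/4.
Back-substituting: q_B = (214 − 715/4) = 141/4, q_C = (250 − 715/4) = 285/4, q_K = (251 − 715/4) = 289/4.
Total output Q = 715/4, so price P = 347 - 715/4 = 673/4.

168.25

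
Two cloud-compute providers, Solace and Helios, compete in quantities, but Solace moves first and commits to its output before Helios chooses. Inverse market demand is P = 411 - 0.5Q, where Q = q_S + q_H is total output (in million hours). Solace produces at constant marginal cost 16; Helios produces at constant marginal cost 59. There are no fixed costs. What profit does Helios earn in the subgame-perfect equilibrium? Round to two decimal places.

Solve by backward induction. Given q_S, the follower Helios maximises π_H = (411 - (1/2)q_S - (1/2)q_H)q_H - 59q_H.
Follower FOC: 352 - (1/2)q_S - q_H = 0, so q_H(q_S) = (352 - (1/2)q_S).
Solace substitutes q_H(q_S) into its own profit: π_S = q_S(411 - (1/2)q_S - (352 - (1/2)q_S)/2) - 16q_S = (235 - (1/4)q_S)q_S - 16q_S.
Leader FOC: 219 - (1/2)q_S = 0, so q_S = 438.
Then q_H = (352 - (1/2)·438) = 133.
Price P = 411 - (1/2)·571 = 251/2.
Helios's profit: (251/2 - 59)·133 = 8844.5000.

8844.50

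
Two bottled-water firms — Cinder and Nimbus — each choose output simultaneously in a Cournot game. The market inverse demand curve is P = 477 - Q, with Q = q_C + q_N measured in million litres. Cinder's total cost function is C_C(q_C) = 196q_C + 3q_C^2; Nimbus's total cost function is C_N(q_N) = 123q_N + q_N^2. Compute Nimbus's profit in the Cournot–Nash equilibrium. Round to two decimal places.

Cinder's profit: π_C = (477 - Q)q_C - (196q_C + 3q_C²). Setting ∂π_C/∂q_C = 0: 281 - 8q_C - (q_N) = 0.
Nimbus's profit: π_N = (477 - Q)q_N - (123q_N + q_N²). Setting ∂π_N/∂q_N = 0: 354 - 4q_N - (q_C) = 0.
Rearranging gives the reaction functions q_C = (281 - q_N)/8 and q_N = (354 - q_C)/4.
Solving the pair: q_C = 770/31, q_N = 82.2903.
Price P = 477 - 107.1290 = 369.8710.
Nimbus's profit: 369.8710·82.2903 - 123·82.2903 - 82.2903² = 13543.3944.

13543.39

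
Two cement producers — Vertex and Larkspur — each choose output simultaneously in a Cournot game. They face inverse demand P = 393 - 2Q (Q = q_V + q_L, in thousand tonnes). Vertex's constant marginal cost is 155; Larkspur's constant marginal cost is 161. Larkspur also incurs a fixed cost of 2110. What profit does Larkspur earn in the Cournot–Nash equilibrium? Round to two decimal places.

727.56

Vertex's profit: π_V = (393 - 2Q)q_V - (155q_V). Setting ∂π_V/∂q_V = 0: 238 - 4q_V - 2(q_L) = 0.
Larkspur's profit: π_L = (393 - 2Q)q_L - (161q_L). Setting ∂π_L/∂q_L = 0: 232 - 4q_L - 2(q_V) = 0.
Best responses: q_V = (238 - 2q_L)/4, q_L = (232 - 2q_V)/4.
Solving the pair: q_V = 122/3, q_L = 113/3.
Price P = 393 - 2·(235/3) = 709/3.
Larkspur's profit: (709/3 - 161)·(113/3) - 2110 = 727.5556.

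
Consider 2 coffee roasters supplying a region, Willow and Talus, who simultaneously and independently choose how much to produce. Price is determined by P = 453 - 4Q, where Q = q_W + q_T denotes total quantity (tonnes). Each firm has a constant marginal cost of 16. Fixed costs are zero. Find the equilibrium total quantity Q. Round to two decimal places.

Each firm earns π_i = (453 - 4Q)q_i - 16q_i.
Setting ∂π_i/∂q_i = 0 with rivals' quantities fixed: 437 - 8q_i - 4q_j = 0.
By symmetry each firm produces the same amount; substituting q_j = q_i yields q_i = 437/12.
Total output Q = 437/12 + 437/12 = 437/6.

72.83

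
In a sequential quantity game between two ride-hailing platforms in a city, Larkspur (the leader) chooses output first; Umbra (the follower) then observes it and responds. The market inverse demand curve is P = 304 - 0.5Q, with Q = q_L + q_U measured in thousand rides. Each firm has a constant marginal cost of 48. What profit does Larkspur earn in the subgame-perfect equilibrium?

The follower Umbra best-responds to any q_L: π_U = (304 - 0.5Q)q_U - 48q_U.
Setting the follower's marginal profit to zero, 256 - (1/2)q_L - q_U = 0, i.e. q_U = (256 - (1/2)q_L).
The leader anticipates this reaction. Substituting into P = 304 - 0.5Q gives P = 176 - (1/4)q_L, so π_L = (176 - (1/4)q_L)q_L - 48q_L.
Maximising: ∂π_L/∂q_L = 128 - (1/2)q_L = 0, giving q_L = 256.
Then q_U = (256 - (1/2)·256) = 128.
Price P = 304 - (1/2)·384 = 112.
Larkspur's profit: (112 - 48)·256 = 16384.

16384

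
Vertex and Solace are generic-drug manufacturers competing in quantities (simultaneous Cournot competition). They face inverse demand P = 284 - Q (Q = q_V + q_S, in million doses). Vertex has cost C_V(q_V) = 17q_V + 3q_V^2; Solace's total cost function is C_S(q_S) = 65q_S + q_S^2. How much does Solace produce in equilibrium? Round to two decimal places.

Vertex's profit: π_V = (284 - Q)q_V - (17q_V + 3q_V²). Setting ∂π_V/∂q_V = 0: 267 - 8q_V - (q_S) = 0.
Solace's first-order condition: 219 - 4q_S - (q_V) = 0.
Rearranging gives the reaction functions q_V = (267 - q_S)/8 and q_S = (219 - q_V)/4.
Substituting one into the other gives q_V = 849/31 and q_S = 1485/31.

47.90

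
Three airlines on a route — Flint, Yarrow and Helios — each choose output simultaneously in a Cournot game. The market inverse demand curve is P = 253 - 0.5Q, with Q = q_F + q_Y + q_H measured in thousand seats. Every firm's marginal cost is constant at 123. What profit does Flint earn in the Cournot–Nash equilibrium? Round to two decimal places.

2112.50

A representative firm's profit is π_i = q_i(253 - 0.5Q) - 123q_i.
First-order condition (treating rivals' output as given): 130 - q_i - (1/2)·Σ_{j≠i} q_j = 0.
By symmetry each firm produces the same amount; substituting Σ_{j≠i} q_j = 2q_i yields q_i = 130/2 = 65.
Price P = 253 - (1/2)·195 = 311/2.
Flint's profit: (311/2 - 123)·65 = 2112.5000.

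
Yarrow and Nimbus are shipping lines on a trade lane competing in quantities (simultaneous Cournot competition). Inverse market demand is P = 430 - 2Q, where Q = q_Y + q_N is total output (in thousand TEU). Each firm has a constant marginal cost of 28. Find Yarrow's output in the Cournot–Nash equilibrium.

67

A representative firm's profit is π_i = q_i(430 - 2Q) - 28q_i.
Setting ∂π_i/∂q_i = 0 with rivals' quantities fixed: 402 - 4q_i - 2q_j = 0.
With identical firms every q_j equals q_i, so q_j = q_i and 402 = 6q_i, giving q_i = 67.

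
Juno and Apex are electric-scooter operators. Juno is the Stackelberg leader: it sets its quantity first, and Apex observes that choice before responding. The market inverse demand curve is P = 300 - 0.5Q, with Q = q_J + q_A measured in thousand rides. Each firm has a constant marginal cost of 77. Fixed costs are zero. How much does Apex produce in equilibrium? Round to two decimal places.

111.50

Solve by backward induction. Given q_J, the follower Apex maximises π_A = (300 - (1/2)q_J - (1/2)q_A)q_A - 77q_A.
Follower FOC: 223 - (1/2)q_J - q_A = 0, so q_A(q_J) = (223 - (1/2)q_J).
The leader anticipates this reaction. Substituting into P = 300 - 0.5Q gives P = 377/2 - (1/4)q_J, so π_J = (377/2 - (1/4)q_J)q_J - 77q_J.
Maximising: ∂π_J/∂q_J = 223/2 - (1/2)q_J = 0, giving q_J = 223.
Then q_A = (223 - (1/2)·223) = 223/2.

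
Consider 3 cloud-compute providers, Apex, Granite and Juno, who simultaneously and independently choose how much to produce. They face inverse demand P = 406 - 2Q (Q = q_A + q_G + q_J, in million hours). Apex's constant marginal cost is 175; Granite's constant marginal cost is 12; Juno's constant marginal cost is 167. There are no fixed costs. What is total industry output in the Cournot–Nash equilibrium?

108

Apex's profit: π_A = (406 - 2Q)q_A - (175q_A). Setting ∂π_A/∂q_A = 0: 231 - 4q_A - 2(q_G + q_J) = 0.
Granite's profit: π_G = (406 - 2Q)q_G - (12q_G). Setting ∂π_G/∂q_G = 0: 394 - 4q_G - 2(q_A + q_J) = 0.
Juno's first-order condition: 239 - 4q_J - 2(q_A + q_G) = 0.
Summing all 3 equations gives 864 − 8Q = 0, hence Q = 108.
Back-substituting: q_A = (231 − 216)/2 = 15/2, q_G = (394 − 216)/2 = 89, q_J = (239 − 216)/2 = 23/2.
Total output Q = 15/2 + 89 + 23/2 = 108.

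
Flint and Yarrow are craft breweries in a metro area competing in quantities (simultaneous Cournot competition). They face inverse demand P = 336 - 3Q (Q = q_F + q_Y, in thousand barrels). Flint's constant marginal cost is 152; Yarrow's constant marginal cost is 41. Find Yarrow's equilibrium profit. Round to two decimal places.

Flint's profit: π_F = (336 - 3Q)q_F - (152q_F). Setting ∂π_F/∂q_F = 0: 184 - 6q_F - 3(q_Y) = 0.
Yarrow's profit: π_Y = (336 - 3Q)q_Y - (41q_Y). Setting ∂π_Y/∂q_Y = 0: 295 - 6q_Y - 3(q_F) = 0.
So q_F = (184 - 3q_Y)/6 and q_Y = (295 - 3q_F)/6.
Substituting one into the other gives q_F = 73/9 and q_Y = 406/9.
Price P = 336 - 3·(479/9) = 529/3.
Yarrow's profit: (529/3 - 41)·(406/9) = 6105.0370.

6105.04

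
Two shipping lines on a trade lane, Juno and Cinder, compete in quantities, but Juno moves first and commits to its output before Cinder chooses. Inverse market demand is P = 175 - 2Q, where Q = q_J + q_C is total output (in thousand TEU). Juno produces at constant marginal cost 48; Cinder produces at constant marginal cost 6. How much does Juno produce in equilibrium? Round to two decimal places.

The follower Cinder best-responds to any q_J: π_C = (175 - 2Q)q_C - 6q_C.
Follower FOC: 169 - 2q_J - 4q_C = 0, so q_C(q_J) = (169 - 2q_J)/4.
Juno substitutes q_C(q_J) into its own profit: π_J = q_J(175 - 2q_J - (169 - 2q_J)/2) - 48q_J = (181/2 - q_J)q_J - 48q_J.
Maximising: ∂π_J/∂q_J = 85/2 - 2q_J = 0, giving q_J = 85/4.
Then q_C = (169 - 2·(85/4))/4 = 253/8.

21.25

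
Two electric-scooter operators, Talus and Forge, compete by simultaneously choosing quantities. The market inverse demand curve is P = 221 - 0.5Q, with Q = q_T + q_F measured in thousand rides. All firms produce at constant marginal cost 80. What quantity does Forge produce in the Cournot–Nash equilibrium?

A representative firm's profit is π_i = q_i(221 - 0.5Q) - 80q_i.
First-order condition (treating rivals' output as given): 141 - q_i - (1/2)q_j = 0.
With identical firms every q_j equals q_i, so q_j = q_i and 141 = (3/2)q_i, giving q_i = 94.

94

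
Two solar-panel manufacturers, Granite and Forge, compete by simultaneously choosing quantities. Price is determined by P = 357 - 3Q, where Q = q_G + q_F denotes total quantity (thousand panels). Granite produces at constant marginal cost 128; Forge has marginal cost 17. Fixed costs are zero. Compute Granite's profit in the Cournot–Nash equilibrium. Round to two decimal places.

515.70

Granite's profit: π_G = (357 - 3Q)q_G - (128q_G). Setting ∂π_G/∂q_G = 0: 229 - 6q_G - 3(q_F) = 0.
Forge's first-order condition: 340 - 6q_F - 3(q_G) = 0.
Best responses: q_G = (229 - 3q_F)/6, q_F = (340 - 3q_G)/6.
Solving the pair: q_G = 118/9, q_F = 451/9.
Price P = 357 - 3·(569/9) = 502/3.
Granite's profit: (502/3 - 128)·(118/9) = 515.7037.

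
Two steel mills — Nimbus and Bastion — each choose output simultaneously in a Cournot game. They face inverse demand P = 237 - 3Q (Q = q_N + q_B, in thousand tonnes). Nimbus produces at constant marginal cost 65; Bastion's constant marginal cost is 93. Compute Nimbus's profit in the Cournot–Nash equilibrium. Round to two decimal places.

1481.48

Nimbus's profit: π_N = (237 - 3Q)q_N - (65q_N). Setting ∂π_N/∂q_N = 0: 172 - 6q_N - 3(q_B) = 0.
Bastion's profit: π_B = (237 - 3Q)q_B - (93q_B). Setting ∂π_B/∂q_B = 0: 144 - 6q_B - 3(q_N) = 0.
Best responses: q_N = (172 - 3q_B)/6, q_B = (144 - 3q_N)/6.
Substituting one into the other gives q_N = 200/9 and q_B = 116/9.
Price P = 237 - 3·(316/9) = 395/3.
Nimbus's profit: (395/3 - 65)·(200/9) = 1481.4815.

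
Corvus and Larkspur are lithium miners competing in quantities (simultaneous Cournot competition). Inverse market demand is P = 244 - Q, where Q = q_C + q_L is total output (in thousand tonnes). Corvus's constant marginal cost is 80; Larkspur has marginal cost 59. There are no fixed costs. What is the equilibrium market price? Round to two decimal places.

Corvus's profit: π_C = (244 - Q)q_C - (80q_C). Setting ∂π_C/∂q_C = 0: 164 - 2q_C - (q_L) = 0.
Larkspur's profit: π_L = (244 - Q)q_L - (59q_L). Setting ∂π_L/∂q_L = 0: 185 - 2q_L - (q_C) = 0.
Rearranging gives the reaction functions q_C = (164 - q_L)/2 and q_L = (185 - q_C)/2.
Substituting one into the other gives q_C = 143/3 and q_L = 206/3.
Total output Q = 349/3, so price P = 244 - 349/3 = 383/3.

127.67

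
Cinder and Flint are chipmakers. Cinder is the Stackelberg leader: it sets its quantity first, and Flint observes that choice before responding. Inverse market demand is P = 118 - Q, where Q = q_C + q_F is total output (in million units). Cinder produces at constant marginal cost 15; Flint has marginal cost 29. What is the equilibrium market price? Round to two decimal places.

44.25

Solve by backward induction. Given q_C, the follower Flint maximises π_F = (118 - q_C - q_F)q_F - 29q_F.
Follower FOC: 89 - q_C - 2q_F = 0, so q_F(q_C) = (89 - q_C)/2.
The leader anticipates this reaction. Substituting into P = 118 - Q gives P = 147/2 - (1/2)q_C, so π_C = (147/2 - (1/2)q_C)q_C - 15q_C.
The leader's first-order condition 117/2 - q_C = 0 yields q_C = 117/2.
Then q_F = (89 - 117/2)/2 = 61/4.
Total output Q = 295/4, so price P = 118 - 295/4 = 177/4.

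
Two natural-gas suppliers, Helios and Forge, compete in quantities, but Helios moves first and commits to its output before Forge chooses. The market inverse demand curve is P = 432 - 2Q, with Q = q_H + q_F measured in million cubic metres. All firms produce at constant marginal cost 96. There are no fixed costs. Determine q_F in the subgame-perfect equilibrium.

Solve by backward induction. Given q_H, the follower Forge maximises π_F = (432 - 2q_H - 2q_F)q_F - 96q_F.
Setting the follower's marginal profit to zero, 336 - 2q_H - 4q_F = 0, i.e. q_F = (336 - 2q_H)/4.
Helios substitutes q_F(q_H) into its own profit: π_H = q_H(432 - 2q_H - (336 - 2q_H)/2) - 96q_H = (264 - q_H)q_H - 96q_H.
Maximising: ∂π_H/∂q_H = 168 - 2q_H = 0, giving q_H = 84.
Then q_F = (336 - 2·84)/4 = 42.

42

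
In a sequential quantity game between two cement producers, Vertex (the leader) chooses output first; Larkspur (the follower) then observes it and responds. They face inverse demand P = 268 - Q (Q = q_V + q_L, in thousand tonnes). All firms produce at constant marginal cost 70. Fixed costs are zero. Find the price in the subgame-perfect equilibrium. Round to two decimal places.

Solve by backward induction. Given q_V, the follower Larkspur maximises π_L = (268 - q_V - q_L)q_L - 70q_L.
∂π_L/∂q_L = 198 - q_V - 2q_L = 0 gives the reaction function q_L = (198 - q_V)/2.
Vertex substitutes q_L(q_V) into its own profit: π_V = q_V(268 - q_V - (198 - q_V)/2) - 70q_V = (169 - (1/2)q_V)q_V - 70q_V.
Maximising: ∂π_V/∂q_V = 99 - q_V = 0, giving q_V = 99.
Then q_L = (198 - 99)/2 = 99/2.
Total output Q = 297/2, so price P = 268 - 297/2 = 239/2.

119.50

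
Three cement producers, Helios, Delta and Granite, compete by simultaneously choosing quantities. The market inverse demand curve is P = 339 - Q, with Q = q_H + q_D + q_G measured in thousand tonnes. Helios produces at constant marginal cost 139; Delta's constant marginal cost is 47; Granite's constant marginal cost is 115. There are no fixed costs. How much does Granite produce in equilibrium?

45

Helios's profit: π_H = (339 - Q)q_H - (139q_H). Setting ∂π_H/∂q_H = 0: 200 - 2q_H - (q_D + q_G) = 0.
Delta's first-order condition: 292 - 2q_D - (q_H + q_G) = 0.
Granite's first-order condition: 224 - 2q_G - (q_H + q_D) = 0.
Adding the 3 conditions: 716 − 2Q − 2Q = 0, i.e. Q = 179.
Back-substituting: q_H = (200 − 179) = 21, q_D = (292 − 179) = 113, q_G = (224 − 179) = 45.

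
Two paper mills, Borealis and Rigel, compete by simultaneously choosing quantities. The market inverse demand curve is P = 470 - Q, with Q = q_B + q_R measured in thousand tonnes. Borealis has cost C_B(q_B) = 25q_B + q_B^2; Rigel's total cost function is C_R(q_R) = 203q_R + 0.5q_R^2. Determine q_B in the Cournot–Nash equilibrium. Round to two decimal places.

Borealis's profit: π_B = (470 - Q)q_B - (25q_B + q_B²). Setting ∂π_B/∂q_B = 0: 445 - 4q_B - (q_R) = 0.
Rigel's profit: π_R = (470 - Q)q_R - (203q_R + (1/2)q_R²). Setting ∂π_R/∂q_R = 0: 267 - 3q_R - (q_B) = 0.
So q_B = (445 - q_R)/4 and q_R = (267 - q_B)/3.
Substituting one into the other gives q_B = 1068/11 and q_R = 623/11.

97.09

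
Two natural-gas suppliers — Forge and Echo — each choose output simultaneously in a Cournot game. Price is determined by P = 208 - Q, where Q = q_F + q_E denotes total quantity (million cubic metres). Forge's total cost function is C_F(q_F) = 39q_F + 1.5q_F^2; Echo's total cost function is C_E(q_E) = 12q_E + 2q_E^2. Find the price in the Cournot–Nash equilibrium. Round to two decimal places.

151.83

Forge's profit: π_F = (208 - Q)q_F - (39q_F + (3/2)q_F²). Setting ∂π_F/∂q_F = 0: 169 - 5q_F - (q_E) = 0.
Echo's first-order condition: 196 - 6q_E - (q_F) = 0.
So q_F = (169 - q_E)/5 and q_E = (196 - q_F)/6.
Substituting one into the other gives q_F = 818/29 and q_E = 811/29.
Total output Q = 1629/29, so price P = 208 - 1629/29 = 151.8276.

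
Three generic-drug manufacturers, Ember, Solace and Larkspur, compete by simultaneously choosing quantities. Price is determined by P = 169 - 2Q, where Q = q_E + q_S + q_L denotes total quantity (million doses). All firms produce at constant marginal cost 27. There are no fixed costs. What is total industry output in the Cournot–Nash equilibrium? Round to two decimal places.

A representative firm's profit is π_i = q_i(169 - 2Q) - 27q_i.
Setting ∂π_i/∂q_i = 0 with rivals' quantities fixed: 142 - 4q_i - 2·Σ_{j≠i} q_j = 0.
By symmetry each firm produces the same amount; substituting Σ_{j≠i} q_j = 2q_i yields q_i = 142/8 = 71/4.
Total output Q = 71/4 + 71/4 + 71/4 = 213/4.

53.25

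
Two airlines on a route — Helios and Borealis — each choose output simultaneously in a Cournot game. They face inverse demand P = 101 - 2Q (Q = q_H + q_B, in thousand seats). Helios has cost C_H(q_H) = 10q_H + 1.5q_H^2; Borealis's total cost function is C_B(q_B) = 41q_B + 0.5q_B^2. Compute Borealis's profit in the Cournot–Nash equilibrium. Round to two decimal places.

Helios's profit: π_H = (101 - 2Q)q_H - (10q_H + (3/2)q_H²). Setting ∂π_H/∂q_H = 0: 91 - 7q_H - 2(q_B) = 0.
Borealis's profit: π_B = (101 - 2Q)q_B - (41q_B + (1/2)q_B²). Setting ∂π_B/∂q_B = 0: 60 - 5q_B - 2(q_H) = 0.
Best responses: q_H = (91 - 2q_B)/7, q_B = (60 - 2q_H)/5.
Substituting one into the other gives q_H = 335/31 and q_B = 238/31.
Price P = 101 - 2·(573/31) = 1985/31.
Borealis's profit: (1985/31)·(238/31) - 41·(238/31) - (1/2)(238/31)² = 147.3569.

147.36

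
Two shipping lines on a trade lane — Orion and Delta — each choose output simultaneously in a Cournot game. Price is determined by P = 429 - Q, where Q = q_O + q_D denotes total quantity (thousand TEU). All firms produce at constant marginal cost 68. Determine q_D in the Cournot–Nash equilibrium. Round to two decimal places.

120.33

A representative firm's profit is π_i = q_i(429 - Q) - 68q_i.
First-order condition (treating rivals' output as given): 361 - 2q_i - q_j = 0.
By symmetry each firm produces the same amount; substituting q_j = q_i yields q_i = 361/3.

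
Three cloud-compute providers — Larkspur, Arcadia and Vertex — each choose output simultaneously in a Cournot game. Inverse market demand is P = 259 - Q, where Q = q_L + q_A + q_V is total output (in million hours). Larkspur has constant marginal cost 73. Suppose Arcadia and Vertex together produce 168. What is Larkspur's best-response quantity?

With rivals' combined output fixed at 168, Larkspur's profit is π_L = (259 - 168 - q_L)q_L - (73q_L) = (91 - q_L)q_L - (73q_L).
∂π_L/∂q_L = 18 - 2q_L = 0, so q_L = 9.

9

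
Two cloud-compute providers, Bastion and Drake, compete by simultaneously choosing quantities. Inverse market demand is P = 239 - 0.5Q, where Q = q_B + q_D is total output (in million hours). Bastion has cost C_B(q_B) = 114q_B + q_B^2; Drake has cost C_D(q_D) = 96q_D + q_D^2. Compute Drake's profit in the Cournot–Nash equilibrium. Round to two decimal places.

Bastion's profit: π_B = (239 - 0.5Q)q_B - (114q_B + q_B²). Setting ∂π_B/∂q_B = 0: 125 - 3q_B - (1/2)(q_D) = 0.
Drake's profit: π_D = (239 - 0.5Q)q_D - (96q_D + q_D²). Setting ∂π_D/∂q_D = 0: 143 - 3q_D - (1/2)(q_B) = 0.
Best responses: q_B = (125 - (1/2)q_D)/3, q_D = (143 - (1/2)q_B)/3.
Substituting one into the other gives q_B = 1214/35 and q_D = 1466/35.
Price P = 239 - (1/2)·(536/7) = 1405/7.
Drake's profit: (1405/7)·(1466/35) - 96·(1466/35) - (1466/35)² = 2631.6196.

2631.62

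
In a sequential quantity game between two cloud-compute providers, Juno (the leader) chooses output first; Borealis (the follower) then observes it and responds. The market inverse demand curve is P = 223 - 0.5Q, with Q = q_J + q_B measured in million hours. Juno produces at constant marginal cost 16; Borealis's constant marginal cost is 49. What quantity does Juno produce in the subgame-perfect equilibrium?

240

Solve by backward induction. Given q_J, the follower Borealis maximises π_B = (223 - (1/2)q_J - (1/2)q_B)q_B - 49q_B.
Setting the follower's marginal profit to zero, 174 - (1/2)q_J - q_B = 0, i.e. q_B = (174 - (1/2)q_J).
The leader anticipates this reaction. Substituting into P = 223 - 0.5Q gives P = 136 - (1/4)q_J, so π_J = (136 - (1/4)q_J)q_J - 16q_J.
Leader FOC: 120 - (1/2)q_J = 0, so q_J = 240.
Then q_B = (174 - (1/2)·240) = 54.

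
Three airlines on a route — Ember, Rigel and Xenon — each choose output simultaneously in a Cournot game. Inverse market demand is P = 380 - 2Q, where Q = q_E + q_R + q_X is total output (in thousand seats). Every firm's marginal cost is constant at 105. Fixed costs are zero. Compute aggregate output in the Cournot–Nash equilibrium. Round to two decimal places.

Each firm earns π_i = (380 - 2Q)q_i - 105q_i.
Setting ∂π_i/∂q_i = 0 with rivals' quantities fixed: 275 - 4q_i - 2·Σ_{j≠i} q_j = 0.
By symmetry each firm produces the same amount; substituting Σ_{j≠i} q_j = 2q_i yields q_i = 275/8.
Total output Q = 275/8 + 275/8 + 275/8 = 825/8.

103.13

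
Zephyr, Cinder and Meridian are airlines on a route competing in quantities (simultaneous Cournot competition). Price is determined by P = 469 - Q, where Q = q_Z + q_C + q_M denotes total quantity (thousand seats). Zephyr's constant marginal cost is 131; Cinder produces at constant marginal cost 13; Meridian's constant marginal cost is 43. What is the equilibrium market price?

164

Zephyr's profit: π_Z = (469 - Q)q_Z - (131q_Z). Setting ∂π_Z/∂q_Z = 0: 338 - 2q_Z - (q_C + q_M) = 0.
Cinder's first-order condition: 456 - 2q_C - (q_Z + q_M) = 0.
Meridian's first-order condition: 426 - 2q_M - (q_Z + q_C) = 0.
Adding the 3 first-order conditions: 1220 − 4Q = 0, so Q = 305.
Back-substituting: q_Z = (338 − 305) = 33, q_C = (456 − 305) = 151, q_M = (426 − 305) = 121.
Total output Q = 305, so price P = 469 - 305 = 164.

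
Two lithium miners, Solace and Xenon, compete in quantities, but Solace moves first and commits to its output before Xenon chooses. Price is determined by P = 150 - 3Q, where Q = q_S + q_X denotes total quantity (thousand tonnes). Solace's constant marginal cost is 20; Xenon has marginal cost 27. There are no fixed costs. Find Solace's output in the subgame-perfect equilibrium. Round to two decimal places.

22.83

The follower Xenon best-responds to any q_S: π_X = (150 - 3Q)q_X - 27q_X.
Setting the follower's marginal profit to zero, 123 - 3q_S - 6q_X = 0, i.e. q_X = (123 - 3q_S)/6.
The leader anticipates this reaction. Substituting into P = 150 - 3Q gives P = 177/2 - (3/2)q_S, so π_S = (177/2 - (3/2)q_S)q_S - 20q_S.
The leader's first-order condition 137/2 - 3q_S = 0 yields q_S = 137/6.
Then q_X = (123 - 3·(137/6))/6 = 109/12.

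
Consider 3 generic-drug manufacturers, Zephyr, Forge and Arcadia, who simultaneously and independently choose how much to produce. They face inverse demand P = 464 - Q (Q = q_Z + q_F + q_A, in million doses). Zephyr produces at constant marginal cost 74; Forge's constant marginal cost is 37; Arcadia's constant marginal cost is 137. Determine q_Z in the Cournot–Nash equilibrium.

104

Zephyr's profit: π_Z = (464 - Q)q_Z - (74q_Z). Setting ∂π_Z/∂q_Z = 0: 390 - 2q_Z - (q_F + q_A) = 0.
Forge's first-order condition: 427 - 2q_F - (q_Z + q_A) = 0.
Arcadia's first-order condition: 327 - 2q_A - (q_Z + q_F) = 0.
Adding the 3 first-order conditions: 1144 − 4Q = 0, so Q = 286.
Back-substituting: q_Z = (390 − 286) = 104, q_F = (427 − 286) = 141, q_A = (327 − 286) = 41.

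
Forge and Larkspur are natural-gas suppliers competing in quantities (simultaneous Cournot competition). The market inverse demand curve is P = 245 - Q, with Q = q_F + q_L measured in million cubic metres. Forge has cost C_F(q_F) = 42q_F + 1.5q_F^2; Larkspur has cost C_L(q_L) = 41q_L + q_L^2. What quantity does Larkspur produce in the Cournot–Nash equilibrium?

43

Forge's profit: π_F = (245 - Q)q_F - (42q_F + (3/2)q_F²). Setting ∂π_F/∂q_F = 0: 203 - 5q_F - (q_L) = 0.
Larkspur's profit: π_L = (245 - Q)q_L - (41q_L + q_L²). Setting ∂π_L/∂q_L = 0: 204 - 4q_L - (q_F) = 0.
Best responses: q_F = (203 - q_L)/5, q_L = (204 - q_F)/4.
Substituting one into the other gives q_F = 32 and q_L = 43.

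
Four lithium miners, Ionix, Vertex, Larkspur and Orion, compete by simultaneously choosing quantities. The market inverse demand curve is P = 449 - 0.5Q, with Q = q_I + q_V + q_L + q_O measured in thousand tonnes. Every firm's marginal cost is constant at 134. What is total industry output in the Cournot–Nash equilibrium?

504

A representative firm's profit is π_i = q_i(449 - 0.5Q) - 134q_i.
Setting ∂π_i/∂q_i = 0 with rivals' quantities fixed: 315 - q_i - (1/2)·Σ_{j≠i} q_j = 0.
By symmetry each firm produces the same amount; substituting Σ_{j≠i} q_j = 3q_i yields q_i = 315/(5/2) = 126.
Total output Q = 126 + 126 + 126 + 126 = 504.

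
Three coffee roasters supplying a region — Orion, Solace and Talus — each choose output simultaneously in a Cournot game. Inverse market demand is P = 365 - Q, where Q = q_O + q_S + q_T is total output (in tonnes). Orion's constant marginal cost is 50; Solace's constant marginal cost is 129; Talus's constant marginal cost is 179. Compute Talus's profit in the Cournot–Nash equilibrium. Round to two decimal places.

Orion's profit: π_O = (365 - Q)q_O - (50q_O). Setting ∂π_O/∂q_O = 0: 315 - 2q_O - (q_S + q_T) = 0.
Solace's profit: π_S = (365 - Q)q_S - (129q_S). Setting ∂π_S/∂q_S = 0: 236 - 2q_S - (q_O + q_T) = 0.
Talus's profit: π_T = (365 - Q)q_T - (179q_T). Setting ∂π_T/∂q_T = 0: 186 - 2q_T - (q_O + q_S) = 0.
Adding the 3 first-order conditions: 737 − 4Q = 0, so Q = 737/4.
Back-substituting: q_O = (315 − 737/4) = 523/4, q_S = (236 − 737/4) = 207/4, q_T = (186 − 737/4) = 7/4.
Price P = 365 - 737/4 = 723/4.
Talus's profit: (723/4 - 179)·(7/4) = 49/16.

3.06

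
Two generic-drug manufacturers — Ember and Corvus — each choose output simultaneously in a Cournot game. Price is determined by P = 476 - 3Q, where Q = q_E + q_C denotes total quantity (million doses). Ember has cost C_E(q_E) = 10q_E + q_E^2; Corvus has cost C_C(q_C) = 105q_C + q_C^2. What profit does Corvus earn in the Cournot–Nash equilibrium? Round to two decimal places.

Ember's profit: π_E = (476 - 3Q)q_E - (10q_E + q_E²). Setting ∂π_E/∂q_E = 0: 466 - 8q_E - 3(q_C) = 0.
Corvus's profit: π_C = (476 - 3Q)q_C - (105q_C + q_C²). Setting ∂π_C/∂q_C = 0: 371 - 8q_C - 3(q_E) = 0.
Rearranging gives the reaction functions q_E = (466 - 3q_C)/8 and q_C = (371 - 3q_E)/8.
Solving the pair: q_E = 523/11, q_C = 314/11.
Price P = 476 - 3·(837/11) = 247.7273.
Corvus's profit: 247.7273·(314/11) - 105·(314/11) - (314/11)² = 3259.3719.

3259.37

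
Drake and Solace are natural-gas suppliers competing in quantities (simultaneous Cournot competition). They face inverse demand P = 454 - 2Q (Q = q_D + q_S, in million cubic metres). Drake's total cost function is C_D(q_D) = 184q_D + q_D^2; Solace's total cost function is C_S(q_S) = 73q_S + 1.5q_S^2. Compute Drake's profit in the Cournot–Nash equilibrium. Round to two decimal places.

Drake's profit: π_D = (454 - 2Q)q_D - (184q_D + q_D²). Setting ∂π_D/∂q_D = 0: 270 - 6q_D - 2(q_S) = 0.
Solace's first-order condition: 381 - 7q_S - 2(q_D) = 0.
Best responses: q_D = (270 - 2q_S)/6, q_S = (381 - 2q_D)/7.
Solving the pair: q_D = 564/19, q_S = 873/19.
Price P = 454 - 2·(1437/19) = 302.7368.
Drake's profit: 302.7368·(564/19) - 184·(564/19) - (564/19)² = 2643.4571.

2643.46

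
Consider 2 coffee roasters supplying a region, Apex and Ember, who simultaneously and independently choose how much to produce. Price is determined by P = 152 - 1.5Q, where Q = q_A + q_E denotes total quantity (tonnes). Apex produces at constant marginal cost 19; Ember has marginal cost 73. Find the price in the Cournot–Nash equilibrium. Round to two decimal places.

Apex's profit: π_A = (152 - 1.5Q)q_A - (19q_A). Setting ∂π_A/∂q_A = 0: 133 - 3q_A - (3/2)(q_E) = 0.
Ember's profit: π_E = (152 - 1.5Q)q_E - (73q_E). Setting ∂π_E/∂q_E = 0: 79 - 3q_E - (3/2)(q_A) = 0.
So q_A = (133 - (3/2)q_E)/3 and q_E = (79 - (3/2)q_A)/3.
Solving the pair: q_A = 374/9, q_E = 50/9.
Total output Q = 424/9, so price P = 152 - (3/2)·(424/9) = 244/3.

81.33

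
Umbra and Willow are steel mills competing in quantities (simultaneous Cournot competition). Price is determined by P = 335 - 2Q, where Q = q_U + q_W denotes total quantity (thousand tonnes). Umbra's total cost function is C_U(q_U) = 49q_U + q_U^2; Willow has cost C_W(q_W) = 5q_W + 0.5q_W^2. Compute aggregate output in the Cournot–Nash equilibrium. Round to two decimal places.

83.77

Umbra's profit: π_U = (335 - 2Q)q_U - (49q_U + q_U²). Setting ∂π_U/∂q_U = 0: 286 - 6q_U - 2(q_W) = 0.
Willow's first-order condition: 330 - 5q_W - 2(q_U) = 0.
Rearranging gives the reaction functions q_U = (286 - 2q_W)/6 and q_W = (330 - 2q_U)/5.
Substituting one into the other gives q_U = 385/13 and q_W = 704/13.
Total output Q = 385/13 + 704/13 = 1089/13.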